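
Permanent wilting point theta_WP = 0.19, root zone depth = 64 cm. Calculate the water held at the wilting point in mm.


Step 1: Water (mm) = theta_WP * depth * 10
Step 2: Water = 0.19 * 64 * 10
Step 3: Water = 121.6 mm

121.6


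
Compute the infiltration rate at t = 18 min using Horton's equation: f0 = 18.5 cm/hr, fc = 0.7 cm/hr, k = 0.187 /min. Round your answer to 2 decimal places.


Step 1: f = fc + (f0 - fc) * exp(-k * t)
Step 2: exp(-0.187 * 18) = 0.034527
Step 3: f = 0.7 + (18.5 - 0.7) * 0.034527
Step 4: f = 0.7 + 17.8 * 0.034527
Step 5: f = 1.31 cm/hr

1.31


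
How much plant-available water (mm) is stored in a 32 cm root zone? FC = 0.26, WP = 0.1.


Step 1: Available water = (FC - WP) * depth * 10
Step 2: AW = (0.26 - 0.1) * 32 * 10
Step 3: AW = 0.16 * 32 * 10
Step 4: AW = 51.2 mm

51.2


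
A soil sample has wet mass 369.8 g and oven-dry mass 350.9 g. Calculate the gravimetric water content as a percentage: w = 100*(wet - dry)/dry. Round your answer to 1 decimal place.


Step 1: Water mass = wet - dry = 369.8 - 350.9 = 18.9 g
Step 2: w = 100 * water mass / dry mass
Step 3: w = 100 * 18.9 / 350.9 = 5.4%

5.4


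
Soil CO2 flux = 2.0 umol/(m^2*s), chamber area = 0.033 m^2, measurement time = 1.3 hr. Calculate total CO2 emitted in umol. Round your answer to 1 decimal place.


Step 1: Convert time to seconds: 1.3 hr * 3600 = 4680.0 s
Step 2: Total = flux * area * time_s
Step 3: Total = 2.0 * 0.033 * 4680.0
Step 4: Total = 308.9 umol

308.9


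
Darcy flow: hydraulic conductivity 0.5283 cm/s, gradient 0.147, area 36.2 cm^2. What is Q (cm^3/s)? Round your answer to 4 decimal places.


Step 1: Apply Darcy's law: Q = K * i * A
Step 2: Q = 0.5283 * 0.147 * 36.2
Step 3: Q = 2.8113 cm^3/s

2.8113


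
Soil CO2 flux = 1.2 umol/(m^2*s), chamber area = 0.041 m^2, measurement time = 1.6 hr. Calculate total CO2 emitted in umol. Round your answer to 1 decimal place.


Step 1: Convert time to seconds: 1.6 hr * 3600 = 5760.0 s
Step 2: Total = flux * area * time_s
Step 3: Total = 1.2 * 0.041 * 5760.0
Step 4: Total = 283.4 umol

283.4


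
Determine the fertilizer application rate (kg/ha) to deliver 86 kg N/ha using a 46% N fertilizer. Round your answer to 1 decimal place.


Step 1: Fertilizer rate = target N / (N content / 100)
Step 2: Rate = 86 / (46 / 100)
Step 3: Rate = 86 / 0.46
Step 4: Rate = 187.0 kg/ha

187.0


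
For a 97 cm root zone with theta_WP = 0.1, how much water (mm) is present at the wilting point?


Step 1: Water (mm) = theta_WP * depth * 10
Step 2: Water = 0.1 * 97 * 10
Step 3: Water = 97.0 mm

97.0


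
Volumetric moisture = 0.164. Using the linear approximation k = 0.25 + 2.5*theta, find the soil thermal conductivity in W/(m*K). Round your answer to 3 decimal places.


Step 1: k = 0.25 + 2.5 * theta
Step 2: k = 0.25 + 2.5 * 0.164
Step 3: k = 0.25 + 0.41
Step 4: k = 0.66 W/(m*K)

0.66


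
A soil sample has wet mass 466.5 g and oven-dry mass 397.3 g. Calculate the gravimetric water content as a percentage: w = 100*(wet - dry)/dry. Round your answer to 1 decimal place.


Step 1: Water mass = wet - dry = 466.5 - 397.3 = 69.2 g
Step 2: w = 100 * water mass / dry mass
Step 3: w = 100 * 69.2 / 397.3 = 17.4%

17.4


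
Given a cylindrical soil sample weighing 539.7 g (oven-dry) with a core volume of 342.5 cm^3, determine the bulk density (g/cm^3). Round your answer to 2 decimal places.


Step 1: Identify the formula: BD = dry mass / volume
Step 2: Substitute values: BD = 539.7 / 342.5
Step 3: BD = 1.58 g/cm^3

1.58


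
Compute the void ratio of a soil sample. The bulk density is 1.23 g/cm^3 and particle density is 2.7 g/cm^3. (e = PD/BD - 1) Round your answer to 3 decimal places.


Step 1: e = PD / BD - 1
Step 2: e = 2.7 / 1.23 - 1
Step 3: e = 2.19512 - 1
Step 4: e = 1.195

1.195


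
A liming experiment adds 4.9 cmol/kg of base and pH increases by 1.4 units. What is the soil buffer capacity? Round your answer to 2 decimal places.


Step 1: BC = change in base / change in pH
Step 2: BC = 4.9 / 1.4
Step 3: BC = 3.5 cmol/(kg*pH unit)

3.5


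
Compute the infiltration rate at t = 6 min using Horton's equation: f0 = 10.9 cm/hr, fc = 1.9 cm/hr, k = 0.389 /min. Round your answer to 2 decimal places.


Step 1: f = fc + (f0 - fc) * exp(-k * t)
Step 2: exp(-0.389 * 6) = 0.096907
Step 3: f = 1.9 + (10.9 - 1.9) * 0.096907
Step 4: f = 1.9 + 9.0 * 0.096907
Step 5: f = 2.77 cm/hr

2.77


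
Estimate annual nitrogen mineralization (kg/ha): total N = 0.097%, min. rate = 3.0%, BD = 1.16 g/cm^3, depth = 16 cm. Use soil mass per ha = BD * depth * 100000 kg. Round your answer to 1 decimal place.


Step 1: Soil mass per ha = BD * depth * 100000 = 1.16 * 16 * 100000 = 1856000 kg
Step 2: Total N pool = soil mass * N%/100 = 1856000 * 0.097/100 = 1800.32 kg/ha
Step 3: N mineralized = N pool * rate%/100 = 1800.32 * 3.0/100 = 54.0 kg/ha/yr

54.0


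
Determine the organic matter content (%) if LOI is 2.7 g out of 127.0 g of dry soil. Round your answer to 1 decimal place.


Step 1: OM% = 100 * LOI / sample mass
Step 2: OM = 100 * 2.7 / 127.0
Step 3: OM = 2.1%

2.1


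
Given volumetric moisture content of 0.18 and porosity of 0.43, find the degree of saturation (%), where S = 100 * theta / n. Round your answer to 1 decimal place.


Step 1: S = 100 * theta_v / n
Step 2: S = 100 * 0.18 / 0.43
Step 3: S = 41.9%

41.9


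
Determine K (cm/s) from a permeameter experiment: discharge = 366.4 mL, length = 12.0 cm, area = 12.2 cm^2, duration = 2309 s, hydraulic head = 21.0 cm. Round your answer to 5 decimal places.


Step 1: K = Q * L / (A * t * h)
Step 2: Numerator = 366.4 * 12.0 = 4396.8
Step 3: Denominator = 12.2 * 2309 * 21.0 = 591565.8
Step 4: K = 4396.8 / 591565.8 = 0.00743 cm/s

0.00743


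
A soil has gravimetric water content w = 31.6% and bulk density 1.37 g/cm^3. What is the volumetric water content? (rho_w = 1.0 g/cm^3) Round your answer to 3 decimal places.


Step 1: theta = (w / 100) * BD / rho_w
Step 2: theta = (31.6 / 100) * 1.37 / 1.0
Step 3: theta = 0.316 * 1.37
Step 4: theta = 0.433

0.433


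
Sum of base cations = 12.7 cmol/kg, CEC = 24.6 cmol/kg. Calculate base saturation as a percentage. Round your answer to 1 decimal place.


Step 1: BS = 100 * (sum of bases) / CEC
Step 2: BS = 100 * 12.7 / 24.6
Step 3: BS = 51.6%

51.6


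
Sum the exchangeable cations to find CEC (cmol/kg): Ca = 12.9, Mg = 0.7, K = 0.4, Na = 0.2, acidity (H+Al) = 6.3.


Step 1: CEC = Ca + Mg + K + Na + (H+Al)
Step 2: CEC = 12.9 + 0.7 + 0.4 + 0.2 + 6.3
Step 3: CEC = 20.5 cmol/kg

20.5


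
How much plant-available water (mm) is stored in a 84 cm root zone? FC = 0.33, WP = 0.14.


Step 1: Available water = (FC - WP) * depth * 10
Step 2: AW = (0.33 - 0.14) * 84 * 10
Step 3: AW = 0.19 * 84 * 10
Step 4: AW = 159.6 mm

159.6


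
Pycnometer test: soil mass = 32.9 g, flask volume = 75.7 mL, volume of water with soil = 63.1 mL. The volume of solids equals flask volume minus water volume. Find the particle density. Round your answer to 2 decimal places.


Step 1: Volume of solids = flask volume - water volume with soil
Step 2: V_solids = 75.7 - 63.1 = 12.6 mL
Step 3: Particle density = mass / V_solids = 32.9 / 12.6 = 2.61 g/cm^3

2.61


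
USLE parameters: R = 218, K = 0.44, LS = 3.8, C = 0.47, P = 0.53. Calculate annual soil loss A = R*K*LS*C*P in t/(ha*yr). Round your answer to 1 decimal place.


Step 1: A = R * K * LS * C * P
Step 2: R * K = 218 * 0.44 = 95.92
Step 3: (R*K) * LS = 95.92 * 3.8 = 364.496
Step 4: * C * P = 364.496 * 0.47 * 0.53 = 90.8
Step 5: A = 90.8 t/(ha*yr)

90.8


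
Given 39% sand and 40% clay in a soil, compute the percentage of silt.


Step 1: sand + silt + clay = 100%
Step 2: silt = 100 - sand - clay
Step 3: silt = 100 - 39 - 40
Step 4: silt = 21%

21


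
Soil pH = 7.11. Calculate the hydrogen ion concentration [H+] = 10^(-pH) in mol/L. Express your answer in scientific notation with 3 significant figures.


Step 1: [H+] = 10^(-pH)
Step 2: [H+] = 10^(-7.11)
Step 3: [H+] = 7.76e-08 mol/L

7.76e-08


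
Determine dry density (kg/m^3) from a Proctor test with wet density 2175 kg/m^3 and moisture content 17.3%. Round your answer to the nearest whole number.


Step 1: Dry density = wet density / (1 + w/100)
Step 2: Dry density = 2175 / (1 + 17.3/100)
Step 3: Dry density = 2175 / 1.173
Step 4: Dry density = 1854 kg/m^3

1854


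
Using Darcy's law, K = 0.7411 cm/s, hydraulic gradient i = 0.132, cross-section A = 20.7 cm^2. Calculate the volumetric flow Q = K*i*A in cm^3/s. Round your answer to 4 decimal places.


Step 1: Apply Darcy's law: Q = K * i * A
Step 2: Q = 0.7411 * 0.132 * 20.7
Step 3: Q = 2.025 cm^3/s

2.025


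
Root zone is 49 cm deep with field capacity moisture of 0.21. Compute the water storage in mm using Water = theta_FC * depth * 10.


Step 1: Water (mm) = theta_FC * depth (cm) * 10
Step 2: Water = 0.21 * 49 * 10
Step 3: Water = 102.9 mm

102.9


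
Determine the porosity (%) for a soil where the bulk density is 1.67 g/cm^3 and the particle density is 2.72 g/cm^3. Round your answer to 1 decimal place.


Step 1: Formula: n = 100 * (1 - BD / PD)
Step 2: n = 100 * (1 - 1.67 / 2.72)
Step 3: n = 100 * (1 - 0.61397)
Step 4: n = 38.6%

38.6


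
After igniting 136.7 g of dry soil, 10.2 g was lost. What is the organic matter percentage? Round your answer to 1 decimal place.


Step 1: OM% = 100 * LOI / sample mass
Step 2: OM = 100 * 10.2 / 136.7
Step 3: OM = 7.5%

7.5


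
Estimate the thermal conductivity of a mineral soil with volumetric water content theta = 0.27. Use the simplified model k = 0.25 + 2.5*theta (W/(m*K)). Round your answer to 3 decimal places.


Step 1: k = 0.25 + 2.5 * theta
Step 2: k = 0.25 + 2.5 * 0.27
Step 3: k = 0.25 + 0.675
Step 4: k = 0.925 W/(m*K)

0.925


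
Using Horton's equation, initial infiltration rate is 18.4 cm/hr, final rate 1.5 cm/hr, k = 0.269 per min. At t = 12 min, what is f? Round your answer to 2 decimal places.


Step 1: f = fc + (f0 - fc) * exp(-k * t)
Step 2: exp(-0.269 * 12) = 0.039637
Step 3: f = 1.5 + (18.4 - 1.5) * 0.039637
Step 4: f = 1.5 + 16.9 * 0.039637
Step 5: f = 2.17 cm/hr

2.17


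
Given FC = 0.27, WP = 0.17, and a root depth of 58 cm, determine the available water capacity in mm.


Step 1: Available water = (FC - WP) * depth * 10
Step 2: AW = (0.27 - 0.17) * 58 * 10
Step 3: AW = 0.1 * 58 * 10
Step 4: AW = 58.0 mm

58.0


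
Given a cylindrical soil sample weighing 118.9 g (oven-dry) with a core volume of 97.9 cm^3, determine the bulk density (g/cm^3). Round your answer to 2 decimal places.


Step 1: Identify the formula: BD = dry mass / volume
Step 2: Substitute values: BD = 118.9 / 97.9
Step 3: BD = 1.21 g/cm^3

1.21


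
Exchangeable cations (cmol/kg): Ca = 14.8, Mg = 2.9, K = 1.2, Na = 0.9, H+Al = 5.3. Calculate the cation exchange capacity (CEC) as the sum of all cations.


Step 1: CEC = Ca + Mg + K + Na + (H+Al)
Step 2: CEC = 14.8 + 2.9 + 1.2 + 0.9 + 5.3
Step 3: CEC = 25.1 cmol/kg

25.1


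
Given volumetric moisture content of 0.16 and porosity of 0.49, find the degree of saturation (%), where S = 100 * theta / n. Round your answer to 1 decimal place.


Step 1: S = 100 * theta_v / n
Step 2: S = 100 * 0.16 / 0.49
Step 3: S = 32.7%

32.7


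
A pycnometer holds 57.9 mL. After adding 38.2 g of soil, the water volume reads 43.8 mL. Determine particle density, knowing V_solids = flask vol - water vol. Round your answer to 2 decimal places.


Step 1: Volume of solids = flask volume - water volume with soil
Step 2: V_solids = 57.9 - 43.8 = 14.1 mL
Step 3: Particle density = mass / V_solids = 38.2 / 14.1 = 2.71 g/cm^3

2.71


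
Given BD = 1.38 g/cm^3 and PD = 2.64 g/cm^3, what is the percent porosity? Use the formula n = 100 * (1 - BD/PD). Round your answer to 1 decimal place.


Step 1: Formula: n = 100 * (1 - BD / PD)
Step 2: n = 100 * (1 - 1.38 / 2.64)
Step 3: n = 100 * (1 - 0.52273)
Step 4: n = 47.7%

47.7


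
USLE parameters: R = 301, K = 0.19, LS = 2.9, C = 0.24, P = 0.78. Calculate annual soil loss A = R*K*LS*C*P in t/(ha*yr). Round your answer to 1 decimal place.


Step 1: A = R * K * LS * C * P
Step 2: R * K = 301 * 0.19 = 57.19
Step 3: (R*K) * LS = 57.19 * 2.9 = 165.851
Step 4: * C * P = 165.851 * 0.24 * 0.78 = 31.0
Step 5: A = 31.0 t/(ha*yr)

31.0


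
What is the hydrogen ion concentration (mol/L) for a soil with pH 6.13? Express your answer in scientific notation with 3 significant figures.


Step 1: [H+] = 10^(-pH)
Step 2: [H+] = 10^(-6.13)
Step 3: [H+] = 7.41e-07 mol/L

7.41e-07


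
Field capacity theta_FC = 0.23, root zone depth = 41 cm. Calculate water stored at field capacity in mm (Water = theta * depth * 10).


Step 1: Water (mm) = theta_FC * depth (cm) * 10
Step 2: Water = 0.23 * 41 * 10
Step 3: Water = 94.3 mm

94.3


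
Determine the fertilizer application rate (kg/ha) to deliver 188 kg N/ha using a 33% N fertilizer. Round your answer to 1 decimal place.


Step 1: Fertilizer rate = target N / (N content / 100)
Step 2: Rate = 188 / (33 / 100)
Step 3: Rate = 188 / 0.33
Step 4: Rate = 569.7 kg/ha

569.7


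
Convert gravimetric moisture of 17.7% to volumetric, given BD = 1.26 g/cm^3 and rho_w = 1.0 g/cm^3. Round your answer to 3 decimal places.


Step 1: theta = (w / 100) * BD / rho_w
Step 2: theta = (17.7 / 100) * 1.26 / 1.0
Step 3: theta = 0.177 * 1.26
Step 4: theta = 0.223

0.223


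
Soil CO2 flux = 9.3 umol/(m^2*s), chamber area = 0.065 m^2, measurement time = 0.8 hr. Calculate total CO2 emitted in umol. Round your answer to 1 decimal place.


Step 1: Convert time to seconds: 0.8 hr * 3600 = 2880.0 s
Step 2: Total = flux * area * time_s
Step 3: Total = 9.3 * 0.065 * 2880.0
Step 4: Total = 1741.0 umol

1741.0


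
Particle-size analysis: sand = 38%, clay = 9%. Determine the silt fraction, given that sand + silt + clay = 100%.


Step 1: sand + silt + clay = 100%
Step 2: silt = 100 - sand - clay
Step 3: silt = 100 - 38 - 9
Step 4: silt = 53%

53


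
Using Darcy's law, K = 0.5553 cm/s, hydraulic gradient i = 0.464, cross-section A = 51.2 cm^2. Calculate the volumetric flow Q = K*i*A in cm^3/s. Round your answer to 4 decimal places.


Step 1: Apply Darcy's law: Q = K * i * A
Step 2: Q = 0.5553 * 0.464 * 51.2
Step 3: Q = 13.1922 cm^3/s

13.1922


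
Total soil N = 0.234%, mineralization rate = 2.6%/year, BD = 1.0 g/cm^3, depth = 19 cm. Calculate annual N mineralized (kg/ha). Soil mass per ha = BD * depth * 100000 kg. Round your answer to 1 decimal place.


Step 1: Soil mass per ha = BD * depth * 100000 = 1.0 * 19 * 100000 = 1900000 kg
Step 2: Total N pool = soil mass * N%/100 = 1900000 * 0.234/100 = 4446.0 kg/ha
Step 3: N mineralized = N pool * rate%/100 = 4446.0 * 2.6/100 = 115.6 kg/ha/yr

115.6


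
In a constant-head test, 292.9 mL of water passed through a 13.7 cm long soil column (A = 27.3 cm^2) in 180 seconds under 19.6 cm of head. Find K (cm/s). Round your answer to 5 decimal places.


Step 1: K = Q * L / (A * t * h)
Step 2: Numerator = 292.9 * 13.7 = 4012.73
Step 3: Denominator = 27.3 * 180 * 19.6 = 96314.4
Step 4: K = 4012.73 / 96314.4 = 0.04166 cm/s

0.04166


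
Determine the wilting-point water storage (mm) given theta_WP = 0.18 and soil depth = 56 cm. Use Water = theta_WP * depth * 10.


Step 1: Water (mm) = theta_WP * depth * 10
Step 2: Water = 0.18 * 56 * 10
Step 3: Water = 100.8 mm

100.8


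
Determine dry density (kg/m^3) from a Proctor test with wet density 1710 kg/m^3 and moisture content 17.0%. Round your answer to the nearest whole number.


Step 1: Dry density = wet density / (1 + w/100)
Step 2: Dry density = 1710 / (1 + 17.0/100)
Step 3: Dry density = 1710 / 1.17
Step 4: Dry density = 1462 kg/m^3

1462


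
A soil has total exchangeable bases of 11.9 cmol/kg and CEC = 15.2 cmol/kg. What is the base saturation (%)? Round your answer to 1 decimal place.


Step 1: BS = 100 * (sum of bases) / CEC
Step 2: BS = 100 * 11.9 / 15.2
Step 3: BS = 78.3%

78.3


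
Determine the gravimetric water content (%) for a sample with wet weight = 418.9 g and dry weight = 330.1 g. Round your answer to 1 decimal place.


Step 1: Water mass = wet - dry = 418.9 - 330.1 = 88.8 g
Step 2: w = 100 * water mass / dry mass
Step 3: w = 100 * 88.8 / 330.1 = 26.9%

26.9


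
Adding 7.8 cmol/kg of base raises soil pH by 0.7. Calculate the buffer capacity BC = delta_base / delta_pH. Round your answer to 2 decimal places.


Step 1: BC = change in base / change in pH
Step 2: BC = 7.8 / 0.7
Step 3: BC = 11.14 cmol/(kg*pH unit)

11.14


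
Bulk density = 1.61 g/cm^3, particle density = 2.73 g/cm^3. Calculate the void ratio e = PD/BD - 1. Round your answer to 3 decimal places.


Step 1: e = PD / BD - 1
Step 2: e = 2.73 / 1.61 - 1
Step 3: e = 1.69565 - 1
Step 4: e = 0.696

0.696


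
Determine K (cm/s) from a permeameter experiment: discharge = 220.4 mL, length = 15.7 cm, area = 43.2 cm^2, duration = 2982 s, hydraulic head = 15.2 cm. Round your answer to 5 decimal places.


Step 1: K = Q * L / (A * t * h)
Step 2: Numerator = 220.4 * 15.7 = 3460.28
Step 3: Denominator = 43.2 * 2982 * 15.2 = 1958100.48
Step 4: K = 3460.28 / 1958100.48 = 0.00177 cm/s

0.00177


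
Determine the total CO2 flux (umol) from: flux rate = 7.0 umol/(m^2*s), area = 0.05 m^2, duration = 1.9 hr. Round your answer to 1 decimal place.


Step 1: Convert time to seconds: 1.9 hr * 3600 = 6840.0 s
Step 2: Total = flux * area * time_s
Step 3: Total = 7.0 * 0.05 * 6840.0
Step 4: Total = 2394.0 umol

2394.0


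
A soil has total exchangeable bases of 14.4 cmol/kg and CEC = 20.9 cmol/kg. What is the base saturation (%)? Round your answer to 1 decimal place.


Step 1: BS = 100 * (sum of bases) / CEC
Step 2: BS = 100 * 14.4 / 20.9
Step 3: BS = 68.9%

68.9


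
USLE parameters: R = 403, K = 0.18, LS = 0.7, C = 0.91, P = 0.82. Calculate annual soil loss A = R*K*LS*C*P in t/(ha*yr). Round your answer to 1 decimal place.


Step 1: A = R * K * LS * C * P
Step 2: R * K = 403 * 0.18 = 72.54
Step 3: (R*K) * LS = 72.54 * 0.7 = 50.778
Step 4: * C * P = 50.778 * 0.91 * 0.82 = 37.9
Step 5: A = 37.9 t/(ha*yr)

37.9


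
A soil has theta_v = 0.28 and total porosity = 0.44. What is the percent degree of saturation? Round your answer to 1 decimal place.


Step 1: S = 100 * theta_v / n
Step 2: S = 100 * 0.28 / 0.44
Step 3: S = 63.6%

63.6


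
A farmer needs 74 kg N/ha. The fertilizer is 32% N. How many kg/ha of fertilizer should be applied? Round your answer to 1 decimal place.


Step 1: Fertilizer rate = target N / (N content / 100)
Step 2: Rate = 74 / (32 / 100)
Step 3: Rate = 74 / 0.32
Step 4: Rate = 231.3 kg/ha

231.3


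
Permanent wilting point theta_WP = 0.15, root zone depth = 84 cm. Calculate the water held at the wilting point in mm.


Step 1: Water (mm) = theta_WP * depth * 10
Step 2: Water = 0.15 * 84 * 10
Step 3: Water = 126.0 mm

126.0


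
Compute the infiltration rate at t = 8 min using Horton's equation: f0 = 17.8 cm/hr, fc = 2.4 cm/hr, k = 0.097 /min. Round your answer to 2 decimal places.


Step 1: f = fc + (f0 - fc) * exp(-k * t)
Step 2: exp(-0.097 * 8) = 0.460243
Step 3: f = 2.4 + (17.8 - 2.4) * 0.460243
Step 4: f = 2.4 + 15.4 * 0.460243
Step 5: f = 9.49 cm/hr

9.49


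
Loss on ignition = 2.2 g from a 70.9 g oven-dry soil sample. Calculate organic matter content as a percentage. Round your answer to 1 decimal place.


Step 1: OM% = 100 * LOI / sample mass
Step 2: OM = 100 * 2.2 / 70.9
Step 3: OM = 3.1%

3.1


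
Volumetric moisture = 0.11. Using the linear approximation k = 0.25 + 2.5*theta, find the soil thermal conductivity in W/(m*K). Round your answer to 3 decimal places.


Step 1: k = 0.25 + 2.5 * theta
Step 2: k = 0.25 + 2.5 * 0.11
Step 3: k = 0.25 + 0.275
Step 4: k = 0.525 W/(m*K)

0.525


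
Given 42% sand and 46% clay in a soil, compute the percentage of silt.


Step 1: sand + silt + clay = 100%
Step 2: silt = 100 - sand - clay
Step 3: silt = 100 - 42 - 46
Step 4: silt = 12%

12


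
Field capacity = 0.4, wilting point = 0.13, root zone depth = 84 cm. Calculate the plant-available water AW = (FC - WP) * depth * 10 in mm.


Step 1: Available water = (FC - WP) * depth * 10
Step 2: AW = (0.4 - 0.13) * 84 * 10
Step 3: AW = 0.27 * 84 * 10
Step 4: AW = 226.8 mm

226.8


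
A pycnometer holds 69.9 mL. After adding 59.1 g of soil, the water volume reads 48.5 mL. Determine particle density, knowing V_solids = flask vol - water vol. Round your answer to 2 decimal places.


Step 1: Volume of solids = flask volume - water volume with soil
Step 2: V_solids = 69.9 - 48.5 = 21.4 mL
Step 3: Particle density = mass / V_solids = 59.1 / 21.4 = 2.76 g/cm^3

2.76


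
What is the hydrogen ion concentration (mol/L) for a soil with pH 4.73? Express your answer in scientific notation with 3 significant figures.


Step 1: [H+] = 10^(-pH)
Step 2: [H+] = 10^(-4.73)
Step 3: [H+] = 1.86e-05 mol/L

1.86e-05


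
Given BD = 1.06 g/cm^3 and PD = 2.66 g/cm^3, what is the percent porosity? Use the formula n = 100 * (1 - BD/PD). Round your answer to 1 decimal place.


Step 1: Formula: n = 100 * (1 - BD / PD)
Step 2: n = 100 * (1 - 1.06 / 2.66)
Step 3: n = 100 * (1 - 0.3985)
Step 4: n = 60.2%

60.2


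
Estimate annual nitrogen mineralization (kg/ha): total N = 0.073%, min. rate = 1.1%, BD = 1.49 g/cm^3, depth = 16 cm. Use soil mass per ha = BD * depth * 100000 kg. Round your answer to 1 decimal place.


Step 1: Soil mass per ha = BD * depth * 100000 = 1.49 * 16 * 100000 = 2384000 kg
Step 2: Total N pool = soil mass * N%/100 = 2384000 * 0.073/100 = 1740.32 kg/ha
Step 3: N mineralized = N pool * rate%/100 = 1740.32 * 1.1/100 = 19.1 kg/ha/yr

19.1


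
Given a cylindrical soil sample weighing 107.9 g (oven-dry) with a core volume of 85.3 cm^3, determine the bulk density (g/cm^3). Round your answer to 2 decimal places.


Step 1: Identify the formula: BD = dry mass / volume
Step 2: Substitute values: BD = 107.9 / 85.3
Step 3: BD = 1.26 g/cm^3

1.26


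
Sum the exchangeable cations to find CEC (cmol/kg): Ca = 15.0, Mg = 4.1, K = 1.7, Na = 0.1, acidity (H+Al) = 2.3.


Step 1: CEC = Ca + Mg + K + Na + (H+Al)
Step 2: CEC = 15.0 + 4.1 + 1.7 + 0.1 + 2.3
Step 3: CEC = 23.2 cmol/kg

23.2


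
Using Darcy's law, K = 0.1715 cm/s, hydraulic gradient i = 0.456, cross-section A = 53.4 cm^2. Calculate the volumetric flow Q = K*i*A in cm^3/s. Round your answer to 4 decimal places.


Step 1: Apply Darcy's law: Q = K * i * A
Step 2: Q = 0.1715 * 0.456 * 53.4
Step 3: Q = 4.1761 cm^3/s

4.1761


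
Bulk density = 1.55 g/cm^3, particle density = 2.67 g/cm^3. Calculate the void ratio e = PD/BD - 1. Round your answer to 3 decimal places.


Step 1: e = PD / BD - 1
Step 2: e = 2.67 / 1.55 - 1
Step 3: e = 1.72258 - 1
Step 4: e = 0.723

0.723


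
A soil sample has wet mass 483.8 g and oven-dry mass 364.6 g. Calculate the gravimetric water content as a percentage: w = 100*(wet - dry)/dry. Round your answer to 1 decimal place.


Step 1: Water mass = wet - dry = 483.8 - 364.6 = 119.2 g
Step 2: w = 100 * water mass / dry mass
Step 3: w = 100 * 119.2 / 364.6 = 32.7%

32.7


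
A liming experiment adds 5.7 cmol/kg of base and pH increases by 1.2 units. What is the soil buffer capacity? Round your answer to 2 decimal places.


Step 1: BC = change in base / change in pH
Step 2: BC = 5.7 / 1.2
Step 3: BC = 4.75 cmol/(kg*pH unit)

4.75


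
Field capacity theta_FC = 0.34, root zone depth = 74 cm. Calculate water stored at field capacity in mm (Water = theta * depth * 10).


Step 1: Water (mm) = theta_FC * depth (cm) * 10
Step 2: Water = 0.34 * 74 * 10
Step 3: Water = 251.6 mm

251.6


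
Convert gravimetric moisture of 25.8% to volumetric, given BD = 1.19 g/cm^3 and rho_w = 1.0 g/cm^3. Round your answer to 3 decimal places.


Step 1: theta = (w / 100) * BD / rho_w
Step 2: theta = (25.8 / 100) * 1.19 / 1.0
Step 3: theta = 0.258 * 1.19
Step 4: theta = 0.307

0.307


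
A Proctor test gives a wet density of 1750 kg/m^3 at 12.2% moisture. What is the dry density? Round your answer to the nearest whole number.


Step 1: Dry density = wet density / (1 + w/100)
Step 2: Dry density = 1750 / (1 + 12.2/100)
Step 3: Dry density = 1750 / 1.122
Step 4: Dry density = 1560 kg/m^3

1560


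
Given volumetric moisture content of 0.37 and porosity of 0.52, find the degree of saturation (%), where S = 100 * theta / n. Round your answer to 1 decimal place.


Step 1: S = 100 * theta_v / n
Step 2: S = 100 * 0.37 / 0.52
Step 3: S = 71.2%

71.2


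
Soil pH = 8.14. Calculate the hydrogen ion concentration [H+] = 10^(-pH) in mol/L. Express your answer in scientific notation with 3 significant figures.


Step 1: [H+] = 10^(-pH)
Step 2: [H+] = 10^(-8.14)
Step 3: [H+] = 7.24e-09 mol/L

7.24e-09


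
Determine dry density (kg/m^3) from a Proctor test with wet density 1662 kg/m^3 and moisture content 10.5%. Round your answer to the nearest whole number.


Step 1: Dry density = wet density / (1 + w/100)
Step 2: Dry density = 1662 / (1 + 10.5/100)
Step 3: Dry density = 1662 / 1.105
Step 4: Dry density = 1504 kg/m^3

1504


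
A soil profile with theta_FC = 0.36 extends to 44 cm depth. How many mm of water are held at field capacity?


Step 1: Water (mm) = theta_FC * depth (cm) * 10
Step 2: Water = 0.36 * 44 * 10
Step 3: Water = 158.4 mm

158.4


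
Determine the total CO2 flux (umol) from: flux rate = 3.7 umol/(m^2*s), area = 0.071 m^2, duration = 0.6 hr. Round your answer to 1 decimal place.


Step 1: Convert time to seconds: 0.6 hr * 3600 = 2160.0 s
Step 2: Total = flux * area * time_s
Step 3: Total = 3.7 * 0.071 * 2160.0
Step 4: Total = 567.4 umol

567.4


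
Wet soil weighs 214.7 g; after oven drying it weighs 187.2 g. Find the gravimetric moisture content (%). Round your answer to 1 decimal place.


Step 1: Water mass = wet - dry = 214.7 - 187.2 = 27.5 g
Step 2: w = 100 * water mass / dry mass
Step 3: w = 100 * 27.5 / 187.2 = 14.7%

14.7


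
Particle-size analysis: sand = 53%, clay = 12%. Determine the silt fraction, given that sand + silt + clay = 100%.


Step 1: sand + silt + clay = 100%
Step 2: silt = 100 - sand - clay
Step 3: silt = 100 - 53 - 12
Step 4: silt = 35%

35


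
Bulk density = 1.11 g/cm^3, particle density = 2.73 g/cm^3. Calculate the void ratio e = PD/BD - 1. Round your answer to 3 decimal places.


Step 1: e = PD / BD - 1
Step 2: e = 2.73 / 1.11 - 1
Step 3: e = 2.45946 - 1
Step 4: e = 1.459

1.459


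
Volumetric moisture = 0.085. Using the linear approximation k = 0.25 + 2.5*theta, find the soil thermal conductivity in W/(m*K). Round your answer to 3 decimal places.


Step 1: k = 0.25 + 2.5 * theta
Step 2: k = 0.25 + 2.5 * 0.085
Step 3: k = 0.25 + 0.213
Step 4: k = 0.463 W/(m*K)

0.463


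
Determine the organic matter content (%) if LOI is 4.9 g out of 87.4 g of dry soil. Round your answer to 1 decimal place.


Step 1: OM% = 100 * LOI / sample mass
Step 2: OM = 100 * 4.9 / 87.4
Step 3: OM = 5.6%

5.6


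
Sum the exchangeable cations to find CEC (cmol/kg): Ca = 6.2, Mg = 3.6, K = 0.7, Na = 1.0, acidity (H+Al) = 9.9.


Step 1: CEC = Ca + Mg + K + Na + (H+Al)
Step 2: CEC = 6.2 + 3.6 + 0.7 + 1.0 + 9.9
Step 3: CEC = 21.4 cmol/kg

21.4


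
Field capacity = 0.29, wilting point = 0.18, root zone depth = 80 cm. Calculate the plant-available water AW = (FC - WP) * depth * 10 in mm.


Step 1: Available water = (FC - WP) * depth * 10
Step 2: AW = (0.29 - 0.18) * 80 * 10
Step 3: AW = 0.11 * 80 * 10
Step 4: AW = 88.0 mm

88.0


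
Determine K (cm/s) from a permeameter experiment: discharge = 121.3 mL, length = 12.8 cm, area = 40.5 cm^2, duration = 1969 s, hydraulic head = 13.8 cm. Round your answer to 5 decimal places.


Step 1: K = Q * L / (A * t * h)
Step 2: Numerator = 121.3 * 12.8 = 1552.64
Step 3: Denominator = 40.5 * 1969 * 13.8 = 1100474.1
Step 4: K = 1552.64 / 1100474.1 = 0.00141 cm/s

0.00141


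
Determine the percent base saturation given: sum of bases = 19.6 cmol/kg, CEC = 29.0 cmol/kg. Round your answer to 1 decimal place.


Step 1: BS = 100 * (sum of bases) / CEC
Step 2: BS = 100 * 19.6 / 29.0
Step 3: BS = 67.6%

67.6


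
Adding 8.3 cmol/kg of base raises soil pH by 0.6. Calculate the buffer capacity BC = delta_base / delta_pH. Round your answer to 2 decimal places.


Step 1: BC = change in base / change in pH
Step 2: BC = 8.3 / 0.6
Step 3: BC = 13.83 cmol/(kg*pH unit)

13.83


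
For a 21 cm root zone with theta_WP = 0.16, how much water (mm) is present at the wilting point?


Step 1: Water (mm) = theta_WP * depth * 10
Step 2: Water = 0.16 * 21 * 10
Step 3: Water = 33.6 mm

33.6


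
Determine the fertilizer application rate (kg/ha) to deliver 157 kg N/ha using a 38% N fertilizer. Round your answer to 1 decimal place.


Step 1: Fertilizer rate = target N / (N content / 100)
Step 2: Rate = 157 / (38 / 100)
Step 3: Rate = 157 / 0.38
Step 4: Rate = 413.2 kg/ha

413.2


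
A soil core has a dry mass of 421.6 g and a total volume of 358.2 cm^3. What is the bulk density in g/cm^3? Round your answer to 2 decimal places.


Step 1: Identify the formula: BD = dry mass / volume
Step 2: Substitute values: BD = 421.6 / 358.2
Step 3: BD = 1.18 g/cm^3

1.18


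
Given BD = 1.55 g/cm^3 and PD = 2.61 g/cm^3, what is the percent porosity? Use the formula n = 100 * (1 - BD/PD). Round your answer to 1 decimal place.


Step 1: Formula: n = 100 * (1 - BD / PD)
Step 2: n = 100 * (1 - 1.55 / 2.61)
Step 3: n = 100 * (1 - 0.59387)
Step 4: n = 40.6%

40.6


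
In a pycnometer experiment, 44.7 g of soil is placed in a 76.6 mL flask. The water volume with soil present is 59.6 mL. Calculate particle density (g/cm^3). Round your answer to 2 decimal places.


Step 1: Volume of solids = flask volume - water volume with soil
Step 2: V_solids = 76.6 - 59.6 = 17.0 mL
Step 3: Particle density = mass / V_solids = 44.7 / 17.0 = 2.63 g/cm^3

2.63


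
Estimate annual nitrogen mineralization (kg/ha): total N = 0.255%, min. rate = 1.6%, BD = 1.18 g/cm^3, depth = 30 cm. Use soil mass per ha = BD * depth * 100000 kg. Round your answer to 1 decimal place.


Step 1: Soil mass per ha = BD * depth * 100000 = 1.18 * 30 * 100000 = 3540000 kg
Step 2: Total N pool = soil mass * N%/100 = 3540000 * 0.255/100 = 9027.0 kg/ha
Step 3: N mineralized = N pool * rate%/100 = 9027.0 * 1.6/100 = 144.4 kg/ha/yr

144.4


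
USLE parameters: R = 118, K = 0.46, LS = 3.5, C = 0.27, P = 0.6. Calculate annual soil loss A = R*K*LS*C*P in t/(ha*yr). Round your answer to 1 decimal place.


Step 1: A = R * K * LS * C * P
Step 2: R * K = 118 * 0.46 = 54.28
Step 3: (R*K) * LS = 54.28 * 3.5 = 189.98
Step 4: * C * P = 189.98 * 0.27 * 0.6 = 30.8
Step 5: A = 30.8 t/(ha*yr)

30.8


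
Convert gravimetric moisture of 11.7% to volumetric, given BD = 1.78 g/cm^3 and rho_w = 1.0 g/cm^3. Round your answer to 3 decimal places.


Step 1: theta = (w / 100) * BD / rho_w
Step 2: theta = (11.7 / 100) * 1.78 / 1.0
Step 3: theta = 0.117 * 1.78
Step 4: theta = 0.208

0.208


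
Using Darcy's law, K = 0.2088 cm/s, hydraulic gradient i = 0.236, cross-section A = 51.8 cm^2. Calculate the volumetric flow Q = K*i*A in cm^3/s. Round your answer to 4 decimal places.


Step 1: Apply Darcy's law: Q = K * i * A
Step 2: Q = 0.2088 * 0.236 * 51.8
Step 3: Q = 2.5525 cm^3/s

2.5525


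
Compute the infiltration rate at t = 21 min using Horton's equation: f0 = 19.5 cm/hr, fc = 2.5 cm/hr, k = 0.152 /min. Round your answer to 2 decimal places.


Step 1: f = fc + (f0 - fc) * exp(-k * t)
Step 2: exp(-0.152 * 21) = 0.04109
Step 3: f = 2.5 + (19.5 - 2.5) * 0.04109
Step 4: f = 2.5 + 17.0 * 0.04109
Step 5: f = 3.2 cm/hr

3.2


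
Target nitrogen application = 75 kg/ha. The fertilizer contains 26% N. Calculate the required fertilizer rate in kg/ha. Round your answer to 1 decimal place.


Step 1: Fertilizer rate = target N / (N content / 100)
Step 2: Rate = 75 / (26 / 100)
Step 3: Rate = 75 / 0.26
Step 4: Rate = 288.5 kg/ha

288.5


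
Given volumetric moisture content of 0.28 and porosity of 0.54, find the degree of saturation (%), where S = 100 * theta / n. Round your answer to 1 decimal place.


Step 1: S = 100 * theta_v / n
Step 2: S = 100 * 0.28 / 0.54
Step 3: S = 51.9%

51.9


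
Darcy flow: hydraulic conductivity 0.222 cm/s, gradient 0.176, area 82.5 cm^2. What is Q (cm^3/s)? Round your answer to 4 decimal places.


Step 1: Apply Darcy's law: Q = K * i * A
Step 2: Q = 0.222 * 0.176 * 82.5
Step 3: Q = 3.2234 cm^3/s

3.2234


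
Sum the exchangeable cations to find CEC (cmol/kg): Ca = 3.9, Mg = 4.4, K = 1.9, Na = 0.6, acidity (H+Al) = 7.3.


Step 1: CEC = Ca + Mg + K + Na + (H+Al)
Step 2: CEC = 3.9 + 4.4 + 1.9 + 0.6 + 7.3
Step 3: CEC = 18.1 cmol/kg

18.1


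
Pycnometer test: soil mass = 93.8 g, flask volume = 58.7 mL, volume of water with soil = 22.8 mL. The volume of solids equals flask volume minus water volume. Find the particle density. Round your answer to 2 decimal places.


Step 1: Volume of solids = flask volume - water volume with soil
Step 2: V_solids = 58.7 - 22.8 = 35.9 mL
Step 3: Particle density = mass / V_solids = 93.8 / 35.9 = 2.61 g/cm^3

2.61


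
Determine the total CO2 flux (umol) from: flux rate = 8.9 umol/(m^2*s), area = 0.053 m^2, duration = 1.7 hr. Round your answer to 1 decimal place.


Step 1: Convert time to seconds: 1.7 hr * 3600 = 6120.0 s
Step 2: Total = flux * area * time_s
Step 3: Total = 8.9 * 0.053 * 6120.0
Step 4: Total = 2886.8 umol

2886.8


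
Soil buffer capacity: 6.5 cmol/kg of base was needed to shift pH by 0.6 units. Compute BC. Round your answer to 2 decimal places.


Step 1: BC = change in base / change in pH
Step 2: BC = 6.5 / 0.6
Step 3: BC = 10.83 cmol/(kg*pH unit)

10.83


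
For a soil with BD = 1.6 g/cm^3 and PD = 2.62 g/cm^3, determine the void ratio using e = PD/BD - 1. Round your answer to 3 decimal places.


Step 1: e = PD / BD - 1
Step 2: e = 2.62 / 1.6 - 1
Step 3: e = 1.6375 - 1
Step 4: e = 0.638

0.638


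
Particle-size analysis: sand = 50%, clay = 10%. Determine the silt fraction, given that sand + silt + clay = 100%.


Step 1: sand + silt + clay = 100%
Step 2: silt = 100 - sand - clay
Step 3: silt = 100 - 50 - 10
Step 4: silt = 40%

40


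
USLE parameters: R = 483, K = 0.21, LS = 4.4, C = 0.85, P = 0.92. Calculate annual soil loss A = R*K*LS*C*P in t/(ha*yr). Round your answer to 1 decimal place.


Step 1: A = R * K * LS * C * P
Step 2: R * K = 483 * 0.21 = 101.43
Step 3: (R*K) * LS = 101.43 * 4.4 = 446.292
Step 4: * C * P = 446.292 * 0.85 * 0.92 = 349.0
Step 5: A = 349.0 t/(ha*yr)

349.0


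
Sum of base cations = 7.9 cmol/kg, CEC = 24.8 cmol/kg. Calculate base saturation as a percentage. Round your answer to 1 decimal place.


Step 1: BS = 100 * (sum of bases) / CEC
Step 2: BS = 100 * 7.9 / 24.8
Step 3: BS = 31.9%

31.9


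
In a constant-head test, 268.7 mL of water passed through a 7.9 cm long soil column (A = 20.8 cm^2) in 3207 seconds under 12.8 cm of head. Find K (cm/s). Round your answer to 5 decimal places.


Step 1: K = Q * L / (A * t * h)
Step 2: Numerator = 268.7 * 7.9 = 2122.73
Step 3: Denominator = 20.8 * 3207 * 12.8 = 853831.68
Step 4: K = 2122.73 / 853831.68 = 0.00249 cm/s

0.00249


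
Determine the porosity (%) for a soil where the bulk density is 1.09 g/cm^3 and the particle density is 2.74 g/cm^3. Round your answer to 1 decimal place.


Step 1: Formula: n = 100 * (1 - BD / PD)
Step 2: n = 100 * (1 - 1.09 / 2.74)
Step 3: n = 100 * (1 - 0.39781)
Step 4: n = 60.2%

60.2


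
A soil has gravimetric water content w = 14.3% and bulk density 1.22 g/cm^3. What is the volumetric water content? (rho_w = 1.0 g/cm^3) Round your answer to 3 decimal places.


Step 1: theta = (w / 100) * BD / rho_w
Step 2: theta = (14.3 / 100) * 1.22 / 1.0
Step 3: theta = 0.143 * 1.22
Step 4: theta = 0.174

0.174


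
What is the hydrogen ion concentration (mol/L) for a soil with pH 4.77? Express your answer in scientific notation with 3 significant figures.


Step 1: [H+] = 10^(-pH)
Step 2: [H+] = 10^(-4.77)
Step 3: [H+] = 1.70e-05 mol/L

1.70e-05


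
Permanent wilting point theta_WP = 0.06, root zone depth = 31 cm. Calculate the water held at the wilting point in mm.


Step 1: Water (mm) = theta_WP * depth * 10
Step 2: Water = 0.06 * 31 * 10
Step 3: Water = 18.6 mm

18.6


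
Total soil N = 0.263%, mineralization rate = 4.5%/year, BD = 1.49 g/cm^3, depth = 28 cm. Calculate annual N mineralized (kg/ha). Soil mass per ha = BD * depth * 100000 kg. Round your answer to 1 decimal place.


Step 1: Soil mass per ha = BD * depth * 100000 = 1.49 * 28 * 100000 = 4172000 kg
Step 2: Total N pool = soil mass * N%/100 = 4172000 * 0.263/100 = 10972.36 kg/ha
Step 3: N mineralized = N pool * rate%/100 = 10972.36 * 4.5/100 = 493.8 kg/ha/yr

493.8


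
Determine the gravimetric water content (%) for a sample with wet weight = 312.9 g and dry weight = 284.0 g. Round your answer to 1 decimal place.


Step 1: Water mass = wet - dry = 312.9 - 284.0 = 28.9 g
Step 2: w = 100 * water mass / dry mass
Step 3: w = 100 * 28.9 / 284.0 = 10.2%

10.2


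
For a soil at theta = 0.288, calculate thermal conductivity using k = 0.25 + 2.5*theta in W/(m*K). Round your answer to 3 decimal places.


Step 1: k = 0.25 + 2.5 * theta
Step 2: k = 0.25 + 2.5 * 0.288
Step 3: k = 0.25 + 0.72
Step 4: k = 0.97 W/(m*K)

0.97


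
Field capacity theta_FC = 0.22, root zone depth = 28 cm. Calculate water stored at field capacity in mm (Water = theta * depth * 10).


Step 1: Water (mm) = theta_FC * depth (cm) * 10
Step 2: Water = 0.22 * 28 * 10
Step 3: Water = 61.6 mm

61.6


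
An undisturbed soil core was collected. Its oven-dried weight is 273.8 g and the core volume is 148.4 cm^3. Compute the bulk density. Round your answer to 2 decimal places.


Step 1: Identify the formula: BD = dry mass / volume
Step 2: Substitute values: BD = 273.8 / 148.4
Step 3: BD = 1.85 g/cm^3

1.85


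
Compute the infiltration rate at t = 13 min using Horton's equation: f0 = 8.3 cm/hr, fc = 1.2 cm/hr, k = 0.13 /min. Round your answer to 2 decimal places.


Step 1: f = fc + (f0 - fc) * exp(-k * t)
Step 2: exp(-0.13 * 13) = 0.18452
Step 3: f = 1.2 + (8.3 - 1.2) * 0.18452
Step 4: f = 1.2 + 7.1 * 0.18452
Step 5: f = 2.51 cm/hr

2.51


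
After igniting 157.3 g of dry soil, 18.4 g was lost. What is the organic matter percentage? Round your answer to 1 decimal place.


Step 1: OM% = 100 * LOI / sample mass
Step 2: OM = 100 * 18.4 / 157.3
Step 3: OM = 11.7%

11.7


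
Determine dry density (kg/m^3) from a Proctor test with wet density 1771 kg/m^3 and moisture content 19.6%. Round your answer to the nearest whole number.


Step 1: Dry density = wet density / (1 + w/100)
Step 2: Dry density = 1771 / (1 + 19.6/100)
Step 3: Dry density = 1771 / 1.196
Step 4: Dry density = 1481 kg/m^3

1481


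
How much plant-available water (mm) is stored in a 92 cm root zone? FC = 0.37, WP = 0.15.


Step 1: Available water = (FC - WP) * depth * 10
Step 2: AW = (0.37 - 0.15) * 92 * 10
Step 3: AW = 0.22 * 92 * 10
Step 4: AW = 202.4 mm

202.4


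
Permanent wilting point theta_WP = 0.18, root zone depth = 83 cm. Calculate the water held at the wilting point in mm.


Step 1: Water (mm) = theta_WP * depth * 10
Step 2: Water = 0.18 * 83 * 10
Step 3: Water = 149.4 mm

149.4


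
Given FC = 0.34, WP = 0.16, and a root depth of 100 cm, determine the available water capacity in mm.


Step 1: Available water = (FC - WP) * depth * 10
Step 2: AW = (0.34 - 0.16) * 100 * 10
Step 3: AW = 0.18 * 100 * 10
Step 4: AW = 180.0 mm

180.0


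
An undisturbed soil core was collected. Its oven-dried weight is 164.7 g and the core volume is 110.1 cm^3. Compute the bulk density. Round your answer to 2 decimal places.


Step 1: Identify the formula: BD = dry mass / volume
Step 2: Substitute values: BD = 164.7 / 110.1
Step 3: BD = 1.5 g/cm^3

1.5
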